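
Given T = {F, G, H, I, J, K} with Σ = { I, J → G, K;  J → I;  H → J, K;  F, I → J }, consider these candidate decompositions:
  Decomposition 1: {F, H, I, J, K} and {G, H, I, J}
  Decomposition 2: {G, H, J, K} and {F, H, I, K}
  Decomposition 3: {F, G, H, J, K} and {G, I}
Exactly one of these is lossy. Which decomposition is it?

Decomposition 1: common = {H, I, J}, closure = {G, H, I, J, K} → lossless.
Decomposition 2: common = {H, K}, closure = {G, H, I, J, K} → lossless.
Decomposition 3: common = {G}, closure = {G} → lossy.

Decomposition 3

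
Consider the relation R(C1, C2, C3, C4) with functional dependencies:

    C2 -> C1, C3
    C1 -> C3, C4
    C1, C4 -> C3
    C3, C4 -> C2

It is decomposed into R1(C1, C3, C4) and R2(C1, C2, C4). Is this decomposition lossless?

Common attributes: R1 ∩ R2 = {C1, C4}.
Closure of {C1, C4}: C1 → C3, C4 applies, adding C3; C3, C4 → C2 applies, adding C2. So (C1, C4)⁺ = {C1, C2, C3, C4}.
This closure contains every attribute of R1, so R1 ∩ R2 → R1. The join is lossless.

Yes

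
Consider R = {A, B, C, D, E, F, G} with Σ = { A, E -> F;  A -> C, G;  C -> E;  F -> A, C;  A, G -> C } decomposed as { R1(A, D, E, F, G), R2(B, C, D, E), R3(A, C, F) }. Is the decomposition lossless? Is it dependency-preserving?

lossy but dependency-preserving

Lossless test (chase): Rows 1 and 3 agree on A; apply A→C, G and equate their C, G entries. Rows 1 and 3 agree on C; apply C→E and equate their E entries. No row becomes fully distinguished — the join is lossy.
Dependency preservation: A → C, G; A, G → C are not contained in any single fragment, but the restricted closure of each left-hand side across the fragments still reaches the right-hand side; the remaining FDs each lie inside some fragment. All dependencies are preserved.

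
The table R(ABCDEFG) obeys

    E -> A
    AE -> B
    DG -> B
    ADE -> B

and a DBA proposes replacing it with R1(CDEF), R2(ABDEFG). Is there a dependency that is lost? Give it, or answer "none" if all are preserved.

none

E → A lies within R2.
AE → B lies within R2.
DG → B lies within R2.
ADE → B lies within R2.
Every dependency is enforceable on the fragments, so the decomposition is dependency-preserving.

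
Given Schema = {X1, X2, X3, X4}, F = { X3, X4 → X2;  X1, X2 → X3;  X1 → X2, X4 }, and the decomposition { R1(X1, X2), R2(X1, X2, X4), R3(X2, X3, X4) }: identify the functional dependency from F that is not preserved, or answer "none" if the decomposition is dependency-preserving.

X1, X2 → X3

Check X1, X2 → X3: no single fragment contains all of {X1, X2, X3}, and the restricted closure of {X1, X2} across the fragments never reaches {X3}.
X3, X4 → X2 is preserved.
X1 → X2, X4 is preserved.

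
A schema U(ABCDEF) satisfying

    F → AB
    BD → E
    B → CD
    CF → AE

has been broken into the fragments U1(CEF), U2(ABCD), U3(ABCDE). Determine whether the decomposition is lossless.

No

Chase test. Columns are ABCDEF; row i has aⱼ where attribute j ∈ Ui, else bᵢⱼ.
Initial tableau (one row per fragment):
  row 1: b11 b12 a3 b14 a5 a6
  row 2: a1 a2 a3 a4 b25 b26
  row 3: a1 a2 a3 a4 a5 b36
Rows 2 and 3 agree on BD; apply BD→E and equate their E entries.
No row becomes fully distinguished — the join is lossy.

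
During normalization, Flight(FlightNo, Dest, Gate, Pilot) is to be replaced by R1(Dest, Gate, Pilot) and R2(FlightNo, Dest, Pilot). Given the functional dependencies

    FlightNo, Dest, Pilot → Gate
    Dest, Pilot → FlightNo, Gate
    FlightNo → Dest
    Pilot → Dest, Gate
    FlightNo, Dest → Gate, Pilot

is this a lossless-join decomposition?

Common attributes: R1 ∩ R2 = {Dest, Pilot}.
Closure of {Dest, Pilot}: Dest, Pilot → FlightNo, Gate applies, adding FlightNo, Gate. So (Dest, Pilot)⁺ = {FlightNo, Dest, Gate, Pilot}.
This closure contains every attribute of R1, so R1 ∩ R2 → R1. The join is lossless.

Yes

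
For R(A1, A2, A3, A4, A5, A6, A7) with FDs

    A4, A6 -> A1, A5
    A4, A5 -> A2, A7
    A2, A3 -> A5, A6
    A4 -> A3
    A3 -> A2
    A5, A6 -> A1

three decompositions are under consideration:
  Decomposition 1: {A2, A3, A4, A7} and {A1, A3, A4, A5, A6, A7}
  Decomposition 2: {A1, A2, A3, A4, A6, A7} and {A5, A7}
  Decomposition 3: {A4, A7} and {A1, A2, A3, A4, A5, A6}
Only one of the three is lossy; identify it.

Decomposition 2

Decomposition 1: common = {A3, A4, A7}, closure = {A1, A2, A3, A4, A5, A6, A7} → lossless.
Decomposition 2: common = {A7}, closure = {A7} → lossy.
Decomposition 3: common = {A4}, closure = {A1, A2, A3, A4, A5, A6, A7} → lossless.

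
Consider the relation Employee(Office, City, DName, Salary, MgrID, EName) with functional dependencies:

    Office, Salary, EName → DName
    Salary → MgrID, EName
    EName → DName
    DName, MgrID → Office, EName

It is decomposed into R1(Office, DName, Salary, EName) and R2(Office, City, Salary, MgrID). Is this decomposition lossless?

Yes

Common attributes: R1 ∩ R2 = {Office, Salary}.
Closure of {Office, Salary}: Salary → MgrID, EName applies, adding MgrID, EName; EName → DName applies, adding DName. So (Office, Salary)⁺ = {Office, DName, Salary, MgrID, EName}.
This closure contains every attribute of R1, so R1 ∩ R2 → R1. The join is lossless.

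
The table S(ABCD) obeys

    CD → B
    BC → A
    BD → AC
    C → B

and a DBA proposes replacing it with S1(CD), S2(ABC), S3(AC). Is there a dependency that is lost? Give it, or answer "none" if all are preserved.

BD → AC

Check BD → AC: no single fragment contains all of {ABCD}, and the restricted closure of {BD} across the fragments never reaches {AC}.
CD → B is preserved.
BC → A is preserved.
C → B is preserved.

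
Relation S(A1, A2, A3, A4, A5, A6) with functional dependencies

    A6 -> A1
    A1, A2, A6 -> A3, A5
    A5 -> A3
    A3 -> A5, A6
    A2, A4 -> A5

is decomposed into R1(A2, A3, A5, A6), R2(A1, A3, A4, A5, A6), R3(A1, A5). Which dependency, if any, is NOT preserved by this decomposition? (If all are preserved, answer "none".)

Check A2, A4 → A5: no single fragment contains all of {A2, A4, A5}, and the restricted closure of {A2, A4} across the fragments never reaches {A5}.
A6 → A1 is preserved.
A1, A2, A6 → A3, A5 is preserved.
A5 → A3 is preserved.
A3 → A5, A6 is preserved.

A2, A4 -> A5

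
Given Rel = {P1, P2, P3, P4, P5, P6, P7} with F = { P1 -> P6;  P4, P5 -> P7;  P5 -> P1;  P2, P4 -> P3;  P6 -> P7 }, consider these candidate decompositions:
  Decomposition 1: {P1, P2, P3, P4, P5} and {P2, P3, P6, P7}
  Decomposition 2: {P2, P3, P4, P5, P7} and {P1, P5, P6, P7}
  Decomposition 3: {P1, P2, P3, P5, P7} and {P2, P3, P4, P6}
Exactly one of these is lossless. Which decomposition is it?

Decomposition 2

Decomposition 1: common = {P2, P3}, closure = {P2, P3} → lossy.
Decomposition 2: common = {P5, P7}, closure = {P1, P5, P6, P7} → lossless.
Decomposition 3: common = {P2, P3}, closure = {P2, P3} → lossy.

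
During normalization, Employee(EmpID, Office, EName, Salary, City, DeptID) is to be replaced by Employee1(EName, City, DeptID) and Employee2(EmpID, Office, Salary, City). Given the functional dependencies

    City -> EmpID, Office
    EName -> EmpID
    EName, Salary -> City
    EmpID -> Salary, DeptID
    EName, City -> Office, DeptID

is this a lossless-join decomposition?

Yes

Common attributes: Employee1 ∩ Employee2 = {City}.
Closure of {City}: City → EmpID, Office applies, adding EmpID, Office; EmpID → Salary, DeptID applies, adding Salary, DeptID. So (City)⁺ = {EmpID, Office, Salary, City, DeptID}.
This closure contains every attribute of Employee2, so Employee1 ∩ Employee2 → Employee2. The join is lossless.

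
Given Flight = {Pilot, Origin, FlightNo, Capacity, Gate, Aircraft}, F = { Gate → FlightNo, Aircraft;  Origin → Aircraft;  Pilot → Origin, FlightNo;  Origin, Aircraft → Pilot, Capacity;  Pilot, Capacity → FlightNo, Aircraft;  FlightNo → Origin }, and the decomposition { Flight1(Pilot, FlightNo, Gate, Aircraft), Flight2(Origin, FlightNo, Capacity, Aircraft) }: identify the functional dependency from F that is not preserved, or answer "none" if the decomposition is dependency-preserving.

none

Gate → FlightNo, Aircraft lies within Flight1.
Origin → Aircraft lies within Flight2.
Pilot → Origin, FlightNo: restricted closure across fragments reaches Origin, FlightNo.
Origin, Aircraft → Pilot, Capacity: restricted closure across fragments reaches Pilot, Capacity.
Pilot, Capacity → FlightNo, Aircraft: restricted closure across fragments reaches FlightNo, Aircraft.
FlightNo → Origin lies within Flight2.
Every dependency is enforceable on the fragments, so the decomposition is dependency-preserving.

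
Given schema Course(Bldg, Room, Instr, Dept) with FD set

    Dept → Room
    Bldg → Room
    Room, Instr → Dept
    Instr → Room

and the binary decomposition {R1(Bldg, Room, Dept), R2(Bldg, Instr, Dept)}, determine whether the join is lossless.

Common attributes: R1 ∩ R2 = {Bldg, Dept}.
Closure of {Bldg, Dept}: Dept → Room applies, adding Room. So (Bldg, Dept)⁺ = {Bldg, Room, Dept}.
This closure contains every attribute of R1, so R1 ∩ R2 → R1. The join is lossless.

Yes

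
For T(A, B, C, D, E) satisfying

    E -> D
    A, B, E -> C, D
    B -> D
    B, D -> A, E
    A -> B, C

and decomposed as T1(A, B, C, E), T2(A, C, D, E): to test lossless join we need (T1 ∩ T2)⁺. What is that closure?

T1 ∩ T2 = {A, C, E}.
E → D applies, adding D
A → B, C applies, adding B
Closure: {A, B, C, D, E}.

A, B, C, D, E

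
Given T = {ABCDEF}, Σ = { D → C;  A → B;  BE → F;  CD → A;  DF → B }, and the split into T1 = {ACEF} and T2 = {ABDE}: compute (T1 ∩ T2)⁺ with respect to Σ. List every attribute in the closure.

T1 ∩ T2 = {AE}.
A → B applies, adding B
BE → F applies, adding F
Closure: {ABEF}.

ABEF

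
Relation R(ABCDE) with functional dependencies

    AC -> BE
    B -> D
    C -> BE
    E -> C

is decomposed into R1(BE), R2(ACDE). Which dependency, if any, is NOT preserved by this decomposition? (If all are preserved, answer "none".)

B -> D

Check B → D: no single fragment contains all of {BD}, and the restricted closure of {B} across the fragments never reaches {D}.
AC → BE is preserved.
C → BE is preserved.
E → C is preserved.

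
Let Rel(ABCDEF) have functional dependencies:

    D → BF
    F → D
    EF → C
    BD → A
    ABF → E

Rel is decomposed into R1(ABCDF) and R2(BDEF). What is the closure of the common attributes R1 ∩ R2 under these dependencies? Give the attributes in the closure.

ABCDEF

R1 ∩ R2 = {BDF}.
BD → A applies, adding A
ABF → E applies, adding E
EF → C applies, adding C
Closure: {ABCDEF}.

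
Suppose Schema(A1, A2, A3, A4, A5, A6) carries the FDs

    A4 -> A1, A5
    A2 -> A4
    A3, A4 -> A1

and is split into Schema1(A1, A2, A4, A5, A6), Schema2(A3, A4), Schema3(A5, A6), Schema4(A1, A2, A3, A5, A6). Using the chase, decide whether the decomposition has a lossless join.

Yes

Chase test. Columns are A1, A2, A3, A4, A5, A6; row i has aⱼ where attribute j ∈ Schemai, else bᵢⱼ.
Initial tableau (one row per fragment):
  row 1: a1 a2 b13 a4 a5 a6
  row 2: b21 b22 a3 a4 b25 b26
  row 3: b31 b32 b33 b34 a5 a6
  row 4: a1 a2 a3 b44 a5 a6
Rows 1 and 2 agree on A4; apply A4→A1, A5 and equate their A1, A5 entries.
Rows 1 and 4 agree on A2; apply A2→A4 and equate their A4 entries.
Row 4 is now all distinguished symbols — the join is lossless.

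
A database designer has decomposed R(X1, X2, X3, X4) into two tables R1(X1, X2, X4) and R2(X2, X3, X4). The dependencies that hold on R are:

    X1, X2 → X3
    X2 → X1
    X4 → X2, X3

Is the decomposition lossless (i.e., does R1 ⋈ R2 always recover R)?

Yes

Common attributes: R1 ∩ R2 = {X2, X4}.
Closure of {X2, X4}: X2 → X1 applies, adding X1; X4 → X2, X3 applies, adding X3. So (X2, X4)⁺ = {X1, X2, X3, X4}.
This closure contains every attribute of R1, so R1 ∩ R2 → R1. The join is lossless.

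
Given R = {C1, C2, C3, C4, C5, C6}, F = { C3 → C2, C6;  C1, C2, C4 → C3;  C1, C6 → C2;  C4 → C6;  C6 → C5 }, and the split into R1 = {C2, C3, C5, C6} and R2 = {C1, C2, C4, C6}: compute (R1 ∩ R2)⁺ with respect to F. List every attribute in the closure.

C2, C5, C6

R1 ∩ R2 = {C2, C6}.
C6 → C5 applies, adding C5
Closure: {C2, C5, C6}.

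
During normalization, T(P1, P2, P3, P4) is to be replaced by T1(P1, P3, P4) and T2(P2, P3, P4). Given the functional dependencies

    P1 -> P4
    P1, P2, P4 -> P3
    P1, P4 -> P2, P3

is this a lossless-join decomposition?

No

Common attributes: T1 ∩ T2 = {P3, P4}.
No dependency enlarges {P3, P4}, so (P3, P4)⁺ = {P3, P4}.
The closure contains neither all of T1 = {P1, P3, P4} nor all of T2 = {P2, P3, P4}, so the common attributes are not a superkey of either fragment. The join is lossy.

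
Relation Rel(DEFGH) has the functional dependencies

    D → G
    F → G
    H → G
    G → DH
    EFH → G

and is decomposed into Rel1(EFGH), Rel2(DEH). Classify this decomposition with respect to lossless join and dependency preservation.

Lossless test: (EH)⁺ = {DEGH}, which contains all of one fragment — lossless.
Dependency preservation: D → G; G → DH are not contained in any single fragment, but the restricted closure of each left-hand side across the fragments still reaches the right-hand side; the remaining FDs each lie inside some fragment. All dependencies are preserved.

lossless and dependency-preserving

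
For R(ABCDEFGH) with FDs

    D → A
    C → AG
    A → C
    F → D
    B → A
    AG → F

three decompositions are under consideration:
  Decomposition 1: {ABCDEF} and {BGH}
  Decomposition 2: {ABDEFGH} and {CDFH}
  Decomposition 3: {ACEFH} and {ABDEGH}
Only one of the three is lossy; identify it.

Decomposition 1: common = {B}, closure = {ABCDFG} → lossy.
Decomposition 2: common = {DFH}, closure = {ACDFGH} → lossless.
Decomposition 3: common = {AEH}, closure = {ACDEFGH} → lossless.

Decomposition 1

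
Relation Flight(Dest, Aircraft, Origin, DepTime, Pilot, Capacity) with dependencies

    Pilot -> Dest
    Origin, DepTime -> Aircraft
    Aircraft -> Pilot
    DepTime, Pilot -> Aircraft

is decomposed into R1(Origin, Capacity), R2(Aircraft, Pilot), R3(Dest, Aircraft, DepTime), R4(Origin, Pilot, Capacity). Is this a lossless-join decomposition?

Chase test. Columns are Dest, Aircraft, Origin, DepTime, Pilot, Capacity; row i has aⱼ where attribute j ∈ Ri, else bᵢⱼ.
Initial tableau (one row per fragment):
  row 1: b11 b12 a3 b14 b15 a6
  row 2: b21 a2 b23 b24 a5 b26
  row 3: a1 a2 b33 a4 b35 b36
  row 4: b41 b42 a3 b44 a5 a6
Rows 2 and 4 agree on Pilot; apply Pilot→Dest and equate their Dest entries.
Rows 2 and 3 agree on Aircraft; apply Aircraft→Pilot and equate their Pilot entries.
Rows 2 and 3 agree on Pilot; apply Pilot→Dest and equate their Dest entries.
No row becomes fully distinguished — the join is lossy.

No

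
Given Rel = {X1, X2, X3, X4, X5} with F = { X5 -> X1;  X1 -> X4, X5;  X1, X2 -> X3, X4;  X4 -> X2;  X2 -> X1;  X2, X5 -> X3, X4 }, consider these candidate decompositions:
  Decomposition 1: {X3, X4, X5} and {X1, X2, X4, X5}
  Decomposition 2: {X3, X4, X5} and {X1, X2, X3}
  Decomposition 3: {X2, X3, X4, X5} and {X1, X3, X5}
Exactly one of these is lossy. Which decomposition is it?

Decomposition 2

Decomposition 1: common = {X4, X5}, closure = {X1, X2, X3, X4, X5} → lossless.
Decomposition 2: common = {X3}, closure = {X3} → lossy.
Decomposition 3: common = {X3, X5}, closure = {X1, X2, X3, X4, X5} → lossless.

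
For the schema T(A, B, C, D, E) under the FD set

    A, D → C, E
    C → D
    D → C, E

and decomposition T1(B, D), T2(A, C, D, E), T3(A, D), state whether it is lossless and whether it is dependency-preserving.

lossy but dependency-preserving

Lossless test (chase): Rows 2 and 3 agree on A, D; apply A, D→C, E and equate their C, E entries. Rows 1 and 2 agree on D; apply D→C, E and equate their C, E entries. No row becomes fully distinguished — the join is lossy.
Dependency preservation: every FD's attributes lie within a single fragment, so each can be enforced locally — preserved.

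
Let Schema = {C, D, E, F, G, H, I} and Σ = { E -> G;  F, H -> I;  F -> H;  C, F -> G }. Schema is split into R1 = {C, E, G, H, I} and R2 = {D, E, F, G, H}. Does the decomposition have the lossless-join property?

No

Common attributes: R1 ∩ R2 = {E, G, H}.
No dependency enlarges {E, G, H}, so (E, G, H)⁺ = {E, G, H}.
The closure contains neither all of R1 = {C, E, G, H, I} nor all of R2 = {D, E, F, G, H}, so the common attributes are not a superkey of either fragment. The join is lossy.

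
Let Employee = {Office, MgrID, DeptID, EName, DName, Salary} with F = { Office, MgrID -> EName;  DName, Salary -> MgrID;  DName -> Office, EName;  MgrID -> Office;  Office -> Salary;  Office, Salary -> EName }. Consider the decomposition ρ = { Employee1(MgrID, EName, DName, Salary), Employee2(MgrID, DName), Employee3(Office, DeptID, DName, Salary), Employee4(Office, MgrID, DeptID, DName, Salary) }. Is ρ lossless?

Yes

Chase test. Columns are Office, MgrID, DeptID, EName, DName, Salary; row i has aⱼ where attribute j ∈ Employeei, else bᵢⱼ.
Initial tableau (one row per fragment):
  row 1: b11 a2 b13 a4 a5 a6
  row 2: b21 a2 b23 b24 a5 b26
  row 3: a1 b32 a3 b34 a5 a6
  row 4: a1 a2 a3 b44 a5 a6
Rows 1 and 3 agree on DName, Salary; apply DName, Salary→MgrID and equate their MgrID entries.
Rows 1 and 2 agree on DName; apply DName→Office, EName and equate their Office, EName entries.
Rows 1 and 3 agree on DName; apply DName→Office, EName and equate their Office, EName entries.
Rows 1 and 4 agree on DName; apply DName→Office, EName and equate their Office, EName entries.
Rows 1 and 2 agree on Office; apply Office→Salary and equate their Salary entries.
Row 3 is now all distinguished symbols — the join is lossless.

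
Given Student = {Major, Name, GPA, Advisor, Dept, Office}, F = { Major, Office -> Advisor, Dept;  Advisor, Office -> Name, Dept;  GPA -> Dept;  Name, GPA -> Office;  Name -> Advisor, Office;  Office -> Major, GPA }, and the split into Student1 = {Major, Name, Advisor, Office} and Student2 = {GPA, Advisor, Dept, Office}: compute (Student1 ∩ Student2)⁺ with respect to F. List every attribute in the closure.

Student1 ∩ Student2 = {Advisor, Office}.
Advisor, Office → Name, Dept applies, adding Name, Dept
Office → Major, GPA applies, adding Major, GPA
Closure: {Major, Name, GPA, Advisor, Dept, Office}.

Major, Name, GPA, Advisor, Dept, Office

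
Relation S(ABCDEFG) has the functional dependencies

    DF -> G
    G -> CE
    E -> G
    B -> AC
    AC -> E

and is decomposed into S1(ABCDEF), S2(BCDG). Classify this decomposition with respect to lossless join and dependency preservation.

Lossless test: (BCD)⁺ = {ABCDEG}, which contains all of one fragment — lossless.
Dependency preservation: the restricted closure of {DF} across the fragments never reaches {G}, so DF → G cannot be enforced without a join — not preserved.

lossless but not dependency-preserving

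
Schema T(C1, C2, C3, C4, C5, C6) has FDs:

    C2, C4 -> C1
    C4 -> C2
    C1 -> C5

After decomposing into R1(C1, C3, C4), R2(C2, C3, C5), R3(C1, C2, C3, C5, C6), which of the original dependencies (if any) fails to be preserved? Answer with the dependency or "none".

Check C4 → C2: no single fragment contains all of {C2, C4}, and the restricted closure of {C4} across the fragments never reaches {C2}.
C2, C4 → C1 is preserved.
C1 → C5 is preserved.

C4 -> C2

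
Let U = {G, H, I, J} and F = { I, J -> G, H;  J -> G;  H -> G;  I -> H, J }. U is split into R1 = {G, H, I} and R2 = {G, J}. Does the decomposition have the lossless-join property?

No

Common attributes: R1 ∩ R2 = {G}.
No dependency enlarges {G}, so (G)⁺ = {G}.
The closure contains neither all of R1 = {G, H, I} nor all of R2 = {G, J}, so the common attributes are not a superkey of either fragment. The join is lossy.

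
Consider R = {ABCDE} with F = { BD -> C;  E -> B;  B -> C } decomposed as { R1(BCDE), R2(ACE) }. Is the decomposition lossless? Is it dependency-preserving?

Lossless test: (CE)⁺ = {BCE}, which is a superkey of neither fragment — lossy.
Dependency preservation: every FD's attributes lie within a single fragment, so each can be enforced locally — preserved.

lossy but dependency-preserving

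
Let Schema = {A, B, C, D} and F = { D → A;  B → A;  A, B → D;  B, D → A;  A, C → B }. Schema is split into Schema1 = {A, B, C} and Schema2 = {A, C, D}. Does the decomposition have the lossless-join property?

Yes

Common attributes: Schema1 ∩ Schema2 = {A, C}.
Closure of {A, C}: A, C → B applies, adding B; A, B → D applies, adding D. So (A, C)⁺ = {A, B, C, D}.
This closure contains every attribute of Schema1, so Schema1 ∩ Schema2 → Schema1. The join is lossless.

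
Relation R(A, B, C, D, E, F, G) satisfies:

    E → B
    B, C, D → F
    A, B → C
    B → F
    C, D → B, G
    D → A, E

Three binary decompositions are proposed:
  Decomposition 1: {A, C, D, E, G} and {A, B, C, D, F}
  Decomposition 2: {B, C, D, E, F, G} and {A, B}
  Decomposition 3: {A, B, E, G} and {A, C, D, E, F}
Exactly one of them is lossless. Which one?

Decomposition 1: common = {A, C, D}, closure = {A, B, C, D, E, F, G} → lossless.
Decomposition 2: common = {B}, closure = {B, F} → lossy.
Decomposition 3: common = {A, E}, closure = {A, B, C, E, F} → lossy.

Decomposition 1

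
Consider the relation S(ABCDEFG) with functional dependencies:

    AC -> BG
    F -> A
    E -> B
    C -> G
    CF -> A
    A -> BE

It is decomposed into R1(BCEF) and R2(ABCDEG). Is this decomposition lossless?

No

Common attributes: R1 ∩ R2 = {BCE}.
Closure of {BCE}: C → G applies, adding G. So (BCE)⁺ = {BCEG}.
The closure contains neither all of R1 = {BCEF} nor all of R2 = {ABCDEG}, so the common attributes are not a superkey of either fragment. The join is lossy.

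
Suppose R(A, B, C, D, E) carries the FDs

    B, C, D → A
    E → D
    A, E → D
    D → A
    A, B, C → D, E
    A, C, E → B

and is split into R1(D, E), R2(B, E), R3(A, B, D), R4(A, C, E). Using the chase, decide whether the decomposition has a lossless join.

No

Chase test. Columns are A, B, C, D, E; row i has aⱼ where attribute j ∈ Ri, else bᵢⱼ.
Initial tableau (one row per fragment):
  row 1: b11 b12 b13 a4 a5
  row 2: b21 a2 b23 b24 a5
  row 3: a1 a2 b33 a4 b35
  row 4: a1 b42 a3 b44 a5
Rows 1 and 2 agree on E; apply E→D and equate their D entries.
Rows 1 and 4 agree on E; apply E→D and equate their D entries.
Rows 1 and 2 agree on D; apply D→A and equate their A entries.
Rows 1 and 3 agree on D; apply D→A and equate their A entries.
No row becomes fully distinguished — the join is lossy.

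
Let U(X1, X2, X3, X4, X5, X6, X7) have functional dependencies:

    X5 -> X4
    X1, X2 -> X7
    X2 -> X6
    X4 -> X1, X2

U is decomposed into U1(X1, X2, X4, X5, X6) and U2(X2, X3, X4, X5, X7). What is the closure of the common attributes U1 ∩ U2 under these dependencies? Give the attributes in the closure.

X1, X2, X4, X5, X6, X7

U1 ∩ U2 = {X2, X4, X5}.
X2 → X6 applies, adding X6
X4 → X1, X2 applies, adding X1
X1, X2 → X7 applies, adding X7
Closure: {X1, X2, X4, X5, X6, X7}.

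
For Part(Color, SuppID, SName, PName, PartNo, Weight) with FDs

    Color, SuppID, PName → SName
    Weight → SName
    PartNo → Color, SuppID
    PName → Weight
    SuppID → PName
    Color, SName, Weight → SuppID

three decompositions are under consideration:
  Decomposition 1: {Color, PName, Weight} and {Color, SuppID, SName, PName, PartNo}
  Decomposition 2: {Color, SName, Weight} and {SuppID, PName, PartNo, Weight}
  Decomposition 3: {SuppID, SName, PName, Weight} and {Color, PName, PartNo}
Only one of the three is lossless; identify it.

Decomposition 1: common = {Color, PName}, closure = {Color, SuppID, SName, PName, Weight} → lossless.
Decomposition 2: common = {Weight}, closure = {SName, Weight} → lossy.
Decomposition 3: common = {PName}, closure = {SName, PName, Weight} → lossy.

Decomposition 1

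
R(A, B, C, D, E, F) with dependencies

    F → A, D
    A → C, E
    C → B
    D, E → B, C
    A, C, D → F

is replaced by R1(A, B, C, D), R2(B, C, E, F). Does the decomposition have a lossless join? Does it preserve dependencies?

lossy and not dependency-preserving

Lossless test: (B, C)⁺ = {B, C}, which is a superkey of neither fragment — lossy.
Dependency preservation: the restricted closure of {F} across the fragments never reaches {A, D}, so F → A, D cannot be enforced without a join — not preserved.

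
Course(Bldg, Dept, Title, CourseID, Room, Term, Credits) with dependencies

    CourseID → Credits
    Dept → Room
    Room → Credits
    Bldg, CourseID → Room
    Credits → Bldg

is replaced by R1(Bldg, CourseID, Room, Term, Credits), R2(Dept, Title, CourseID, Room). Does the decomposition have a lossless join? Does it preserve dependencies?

lossy but dependency-preserving

Lossless test: (CourseID, Room)⁺ = {Bldg, CourseID, Room, Credits}, which is a superkey of neither fragment — lossy.
Dependency preservation: every FD's attributes lie within a single fragment, so each can be enforced locally — preserved.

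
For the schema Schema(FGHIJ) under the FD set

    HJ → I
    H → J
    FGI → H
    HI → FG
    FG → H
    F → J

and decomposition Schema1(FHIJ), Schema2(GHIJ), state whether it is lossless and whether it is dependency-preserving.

Lossless test: (HIJ)⁺ = {FGHIJ}, which contains all of one fragment — lossless.
Dependency preservation: the restricted closure of {FGI} across the fragments never reaches {H}, so FGI → H cannot be enforced without a join — not preserved.

lossless but not dependency-preserving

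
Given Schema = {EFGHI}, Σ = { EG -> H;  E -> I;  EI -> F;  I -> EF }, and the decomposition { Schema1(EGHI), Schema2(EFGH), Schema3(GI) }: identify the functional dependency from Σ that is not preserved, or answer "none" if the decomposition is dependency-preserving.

EG → H lies within Schema1.
E → I lies within Schema1.
EI → F: restricted closure across fragments reaches F.
I → EF: restricted closure across fragments reaches EF.
Every dependency is enforceable on the fragments, so the decomposition is dependency-preserving.

none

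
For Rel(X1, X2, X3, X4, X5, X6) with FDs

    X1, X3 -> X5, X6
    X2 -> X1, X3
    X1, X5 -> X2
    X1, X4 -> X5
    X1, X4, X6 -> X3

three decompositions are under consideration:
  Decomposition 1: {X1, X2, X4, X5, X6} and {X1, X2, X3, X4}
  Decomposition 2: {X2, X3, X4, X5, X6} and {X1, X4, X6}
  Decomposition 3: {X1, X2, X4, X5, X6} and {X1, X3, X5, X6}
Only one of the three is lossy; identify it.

Decomposition 1: common = {X1, X2, X4}, closure = {X1, X2, X3, X4, X5, X6} → lossless.
Decomposition 2: common = {X4, X6}, closure = {X4, X6} → lossy.
Decomposition 3: common = {X1, X5, X6}, closure = {X1, X2, X3, X5, X6} → lossless.

Decomposition 2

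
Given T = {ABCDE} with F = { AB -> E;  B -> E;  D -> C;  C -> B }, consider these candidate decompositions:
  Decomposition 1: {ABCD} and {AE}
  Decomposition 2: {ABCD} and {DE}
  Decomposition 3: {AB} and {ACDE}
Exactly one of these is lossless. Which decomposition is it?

Decomposition 2

Decomposition 1: common = {A}, closure = {A} → lossy.
Decomposition 2: common = {D}, closure = {BCDE} → lossless.
Decomposition 3: common = {A}, closure = {A} → lossy.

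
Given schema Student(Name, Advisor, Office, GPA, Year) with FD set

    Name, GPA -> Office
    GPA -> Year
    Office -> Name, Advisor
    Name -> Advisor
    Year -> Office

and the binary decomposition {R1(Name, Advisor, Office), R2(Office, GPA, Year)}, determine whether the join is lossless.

Common attributes: R1 ∩ R2 = {Office}.
Closure of {Office}: Office → Name, Advisor applies, adding Name, Advisor. So (Office)⁺ = {Name, Advisor, Office}.
This closure contains every attribute of R1, so R1 ∩ R2 → R1. The join is lossless.

Yes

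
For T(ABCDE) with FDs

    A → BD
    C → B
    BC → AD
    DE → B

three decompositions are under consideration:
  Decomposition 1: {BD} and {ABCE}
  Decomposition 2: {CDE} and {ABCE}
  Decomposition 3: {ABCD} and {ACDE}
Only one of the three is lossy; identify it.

Decomposition 1: common = {B}, closure = {B} → lossy.
Decomposition 2: common = {CE}, closure = {ABCDE} → lossless.
Decomposition 3: common = {ACD}, closure = {ABCD} → lossless.

Decomposition 1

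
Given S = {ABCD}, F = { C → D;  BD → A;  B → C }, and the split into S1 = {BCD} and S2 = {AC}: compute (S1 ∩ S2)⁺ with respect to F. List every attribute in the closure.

CD

S1 ∩ S2 = {C}.
C → D applies, adding D
Closure: {CD}.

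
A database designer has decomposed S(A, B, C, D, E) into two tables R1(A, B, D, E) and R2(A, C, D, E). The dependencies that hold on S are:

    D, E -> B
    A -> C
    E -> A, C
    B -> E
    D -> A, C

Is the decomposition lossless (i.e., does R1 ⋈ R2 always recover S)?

Yes

Common attributes: R1 ∩ R2 = {A, D, E}.
Closure of {A, D, E}: D, E → B applies, adding B; A → C applies, adding C. So (A, D, E)⁺ = {A, B, C, D, E}.
This closure contains every attribute of R1, so R1 ∩ R2 → R1. The join is lossless.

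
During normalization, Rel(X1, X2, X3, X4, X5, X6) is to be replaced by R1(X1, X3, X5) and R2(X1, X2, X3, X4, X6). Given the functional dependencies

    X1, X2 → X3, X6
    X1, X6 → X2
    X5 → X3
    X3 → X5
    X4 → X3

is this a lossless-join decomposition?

Yes

Common attributes: R1 ∩ R2 = {X1, X3}.
Closure of {X1, X3}: X3 → X5 applies, adding X5. So (X1, X3)⁺ = {X1, X3, X5}.
This closure contains every attribute of R1, so R1 ∩ R2 → R1. The join is lossless.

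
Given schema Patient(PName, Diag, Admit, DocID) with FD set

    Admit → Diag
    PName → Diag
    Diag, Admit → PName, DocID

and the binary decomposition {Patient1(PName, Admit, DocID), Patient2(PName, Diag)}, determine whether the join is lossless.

Common attributes: Patient1 ∩ Patient2 = {PName}.
Closure of {PName}: PName → Diag applies, adding Diag. So (PName)⁺ = {PName, Diag}.
This closure contains every attribute of Patient2, so Patient1 ∩ Patient2 → Patient2. The join is lossless.

Yes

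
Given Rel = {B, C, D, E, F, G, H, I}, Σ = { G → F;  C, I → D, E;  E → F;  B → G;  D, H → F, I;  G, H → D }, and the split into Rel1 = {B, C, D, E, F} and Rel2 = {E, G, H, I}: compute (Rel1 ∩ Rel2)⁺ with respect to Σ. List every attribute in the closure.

E, F

Rel1 ∩ Rel2 = {E}.
E → F applies, adding F
Closure: {E, F}.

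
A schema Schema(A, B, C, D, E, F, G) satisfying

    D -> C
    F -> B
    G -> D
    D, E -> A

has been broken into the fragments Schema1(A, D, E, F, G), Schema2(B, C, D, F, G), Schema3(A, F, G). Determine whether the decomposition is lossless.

Chase test. Columns are A, B, C, D, E, F, G; row i has aⱼ where attribute j ∈ Schemai, else bᵢⱼ.
Initial tableau (one row per fragment):
  row 1: a1 b12 b13 a4 a5 a6 a7
  row 2: b21 a2 a3 a4 b25 a6 a7
  row 3: a1 b32 b33 b34 b35 a6 a7
Rows 1 and 2 agree on D; apply D→C and equate their C entries.
Rows 1 and 2 agree on F; apply F→B and equate their B entries.
Rows 1 and 3 agree on F; apply F→B and equate their B entries.
Rows 1 and 3 agree on G; apply G→D and equate their D entries.
Rows 1 and 3 agree on D; apply D→C and equate their C entries.
Row 1 is now all distinguished symbols — the join is lossless.

Yes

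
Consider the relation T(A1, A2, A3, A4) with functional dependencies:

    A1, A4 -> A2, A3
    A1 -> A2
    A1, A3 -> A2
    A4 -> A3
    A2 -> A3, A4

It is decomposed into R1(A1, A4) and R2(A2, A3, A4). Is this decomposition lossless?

No

Common attributes: R1 ∩ R2 = {A4}.
Closure of {A4}: A4 → A3 applies, adding A3. So (A4)⁺ = {A3, A4}.
The closure contains neither all of R1 = {A1, A4} nor all of R2 = {A2, A3, A4}, so the common attributes are not a superkey of either fragment. The join is lossy.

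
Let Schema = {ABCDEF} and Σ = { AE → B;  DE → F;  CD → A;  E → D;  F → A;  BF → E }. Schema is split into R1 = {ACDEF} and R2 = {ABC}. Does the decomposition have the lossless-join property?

Common attributes: R1 ∩ R2 = {AC}.
No dependency enlarges {AC}, so (AC)⁺ = {AC}.
The closure contains neither all of R1 = {ACDEF} nor all of R2 = {ABC}, so the common attributes are not a superkey of either fragment. The join is lossy.

No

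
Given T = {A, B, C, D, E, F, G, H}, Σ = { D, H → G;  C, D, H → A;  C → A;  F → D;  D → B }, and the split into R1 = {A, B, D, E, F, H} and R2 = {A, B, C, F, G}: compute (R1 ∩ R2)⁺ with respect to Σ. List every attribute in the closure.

A, B, D, F

R1 ∩ R2 = {A, B, F}.
F → D applies, adding D
Closure: {A, B, D, F}.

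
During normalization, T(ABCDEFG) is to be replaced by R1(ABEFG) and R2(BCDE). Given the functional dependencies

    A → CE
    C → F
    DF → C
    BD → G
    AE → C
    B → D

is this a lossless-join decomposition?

Common attributes: R1 ∩ R2 = {BE}.
Closure of {BE}: B → D applies, adding D; BD → G applies, adding G. So (BE)⁺ = {BDEG}.
The closure contains neither all of R1 = {ABEFG} nor all of R2 = {BCDE}, so the common attributes are not a superkey of either fragment. The join is lossy.

No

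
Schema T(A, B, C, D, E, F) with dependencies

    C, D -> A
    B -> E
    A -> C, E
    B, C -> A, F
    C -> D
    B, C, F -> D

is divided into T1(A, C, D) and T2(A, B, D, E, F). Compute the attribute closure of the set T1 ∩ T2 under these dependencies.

A, C, D, E

T1 ∩ T2 = {A, D}.
A → C, E applies, adding C, E
Closure: {A, C, D, E}.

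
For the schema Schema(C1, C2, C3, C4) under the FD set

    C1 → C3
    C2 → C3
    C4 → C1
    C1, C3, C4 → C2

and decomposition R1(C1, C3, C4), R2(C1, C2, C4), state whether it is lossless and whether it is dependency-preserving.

lossless but not dependency-preserving

Lossless test: (C1, C4)⁺ = {C1, C2, C3, C4}, which contains all of one fragment — lossless.
Dependency preservation: the restricted closure of {C2} across the fragments never reaches {C3}, so C2 → C3 cannot be enforced without a join — not preserved.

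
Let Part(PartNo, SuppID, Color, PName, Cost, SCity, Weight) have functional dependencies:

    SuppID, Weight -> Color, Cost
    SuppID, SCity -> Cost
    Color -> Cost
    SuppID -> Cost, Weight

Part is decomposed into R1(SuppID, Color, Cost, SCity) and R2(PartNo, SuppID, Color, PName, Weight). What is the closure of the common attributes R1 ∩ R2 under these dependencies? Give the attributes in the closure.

R1 ∩ R2 = {SuppID, Color}.
Color → Cost applies, adding Cost
SuppID → Cost, Weight applies, adding Weight
Closure: {SuppID, Color, Cost, Weight}.

SuppID, Color, Cost, Weight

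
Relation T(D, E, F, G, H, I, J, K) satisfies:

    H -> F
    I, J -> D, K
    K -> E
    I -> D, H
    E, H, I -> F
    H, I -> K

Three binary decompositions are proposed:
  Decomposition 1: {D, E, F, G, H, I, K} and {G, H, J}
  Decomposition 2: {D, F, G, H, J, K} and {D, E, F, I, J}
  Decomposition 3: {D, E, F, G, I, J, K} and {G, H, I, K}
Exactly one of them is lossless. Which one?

Decomposition 1: common = {G, H}, closure = {F, G, H} → lossy.
Decomposition 2: common = {D, F, J}, closure = {D, F, J} → lossy.
Decomposition 3: common = {G, I, K}, closure = {D, E, F, G, H, I, K} → lossless.

Decomposition 3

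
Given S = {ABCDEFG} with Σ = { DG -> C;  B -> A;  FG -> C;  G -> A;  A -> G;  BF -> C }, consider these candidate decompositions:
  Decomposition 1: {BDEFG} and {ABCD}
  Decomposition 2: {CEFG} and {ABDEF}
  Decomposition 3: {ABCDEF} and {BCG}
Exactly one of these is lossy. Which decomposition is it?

Decomposition 1: common = {BD}, closure = {ABCDG} → lossless.
Decomposition 2: common = {EF}, closure = {EF} → lossy.
Decomposition 3: common = {BC}, closure = {ABCG} → lossless.

Decomposition 2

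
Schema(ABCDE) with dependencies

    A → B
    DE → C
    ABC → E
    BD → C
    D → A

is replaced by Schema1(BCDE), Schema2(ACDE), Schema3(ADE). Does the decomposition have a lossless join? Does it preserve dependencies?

lossless but not dependency-preserving

Lossless test (chase): Rows 2 and 3 agree on A; apply A→B and equate their B entries. Rows 1 and 3 agree on DE; apply DE→C and equate their C entries. Rows 1 and 2 agree on D; apply D→A and equate their A entries. Rows 1 and 2 agree on A; apply A→B and equate their B entries. Row 1 is now all distinguished symbols — the join is lossless.
Dependency preservation: the restricted closure of {A} across the fragments never reaches {B}, so A → B cannot be enforced without a join — not preserved.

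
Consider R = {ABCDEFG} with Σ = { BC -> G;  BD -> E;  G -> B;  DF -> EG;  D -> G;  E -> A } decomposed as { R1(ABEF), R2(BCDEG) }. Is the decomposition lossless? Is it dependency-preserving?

lossy but dependency-preserving

Lossless test: (BE)⁺ = {ABE}, which is a superkey of neither fragment — lossy.
Dependency preservation: DF → EG is not contained in any single fragment, but the restricted closure of its left-hand side across the fragments still reaches the right-hand side; the remaining FDs each lie inside some fragment. All dependencies are preserved.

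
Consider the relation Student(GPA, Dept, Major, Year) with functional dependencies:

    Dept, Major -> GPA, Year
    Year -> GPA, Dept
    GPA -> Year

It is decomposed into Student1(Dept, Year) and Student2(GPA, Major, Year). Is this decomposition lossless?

Common attributes: Student1 ∩ Student2 = {Year}.
Closure of {Year}: Year → GPA, Dept applies, adding GPA, Dept. So (Year)⁺ = {GPA, Dept, Year}.
This closure contains every attribute of Student1, so Student1 ∩ Student2 → Student1. The join is lossless.

Yes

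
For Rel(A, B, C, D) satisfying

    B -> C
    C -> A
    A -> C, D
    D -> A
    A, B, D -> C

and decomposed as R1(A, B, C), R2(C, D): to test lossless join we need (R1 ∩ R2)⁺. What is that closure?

R1 ∩ R2 = {C}.
C → A applies, adding A
A → C, D applies, adding D
Closure: {A, C, D}.

A, C, D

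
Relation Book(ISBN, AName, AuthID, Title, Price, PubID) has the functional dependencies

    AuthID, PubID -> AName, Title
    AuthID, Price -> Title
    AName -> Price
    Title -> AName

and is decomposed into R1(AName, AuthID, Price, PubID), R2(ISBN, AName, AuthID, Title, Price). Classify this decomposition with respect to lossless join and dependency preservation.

lossy but dependency-preserving

Lossless test: (AName, AuthID, Price)⁺ = {AName, AuthID, Title, Price}, which is a superkey of neither fragment — lossy.
Dependency preservation: AuthID, PubID → AName, Title is not contained in any single fragment, but the restricted closure of its left-hand side across the fragments still reaches the right-hand side; the remaining FDs each lie inside some fragment. All dependencies are preserved.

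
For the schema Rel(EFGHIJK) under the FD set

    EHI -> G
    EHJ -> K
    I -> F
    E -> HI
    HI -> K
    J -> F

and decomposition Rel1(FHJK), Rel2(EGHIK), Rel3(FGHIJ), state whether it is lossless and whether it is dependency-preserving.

Lossless test (chase): Rows 2 and 3 agree on I; apply I→F and equate their F entries. Rows 2 and 3 agree on HI; apply HI→K and equate their K entries. No row becomes fully distinguished — the join is lossy.
Dependency preservation: EHJ → K is not contained in any single fragment, but the restricted closure of its left-hand side across the fragments still reaches the right-hand side; the remaining FDs each lie inside some fragment. All dependencies are preserved.

lossy but dependency-preserving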